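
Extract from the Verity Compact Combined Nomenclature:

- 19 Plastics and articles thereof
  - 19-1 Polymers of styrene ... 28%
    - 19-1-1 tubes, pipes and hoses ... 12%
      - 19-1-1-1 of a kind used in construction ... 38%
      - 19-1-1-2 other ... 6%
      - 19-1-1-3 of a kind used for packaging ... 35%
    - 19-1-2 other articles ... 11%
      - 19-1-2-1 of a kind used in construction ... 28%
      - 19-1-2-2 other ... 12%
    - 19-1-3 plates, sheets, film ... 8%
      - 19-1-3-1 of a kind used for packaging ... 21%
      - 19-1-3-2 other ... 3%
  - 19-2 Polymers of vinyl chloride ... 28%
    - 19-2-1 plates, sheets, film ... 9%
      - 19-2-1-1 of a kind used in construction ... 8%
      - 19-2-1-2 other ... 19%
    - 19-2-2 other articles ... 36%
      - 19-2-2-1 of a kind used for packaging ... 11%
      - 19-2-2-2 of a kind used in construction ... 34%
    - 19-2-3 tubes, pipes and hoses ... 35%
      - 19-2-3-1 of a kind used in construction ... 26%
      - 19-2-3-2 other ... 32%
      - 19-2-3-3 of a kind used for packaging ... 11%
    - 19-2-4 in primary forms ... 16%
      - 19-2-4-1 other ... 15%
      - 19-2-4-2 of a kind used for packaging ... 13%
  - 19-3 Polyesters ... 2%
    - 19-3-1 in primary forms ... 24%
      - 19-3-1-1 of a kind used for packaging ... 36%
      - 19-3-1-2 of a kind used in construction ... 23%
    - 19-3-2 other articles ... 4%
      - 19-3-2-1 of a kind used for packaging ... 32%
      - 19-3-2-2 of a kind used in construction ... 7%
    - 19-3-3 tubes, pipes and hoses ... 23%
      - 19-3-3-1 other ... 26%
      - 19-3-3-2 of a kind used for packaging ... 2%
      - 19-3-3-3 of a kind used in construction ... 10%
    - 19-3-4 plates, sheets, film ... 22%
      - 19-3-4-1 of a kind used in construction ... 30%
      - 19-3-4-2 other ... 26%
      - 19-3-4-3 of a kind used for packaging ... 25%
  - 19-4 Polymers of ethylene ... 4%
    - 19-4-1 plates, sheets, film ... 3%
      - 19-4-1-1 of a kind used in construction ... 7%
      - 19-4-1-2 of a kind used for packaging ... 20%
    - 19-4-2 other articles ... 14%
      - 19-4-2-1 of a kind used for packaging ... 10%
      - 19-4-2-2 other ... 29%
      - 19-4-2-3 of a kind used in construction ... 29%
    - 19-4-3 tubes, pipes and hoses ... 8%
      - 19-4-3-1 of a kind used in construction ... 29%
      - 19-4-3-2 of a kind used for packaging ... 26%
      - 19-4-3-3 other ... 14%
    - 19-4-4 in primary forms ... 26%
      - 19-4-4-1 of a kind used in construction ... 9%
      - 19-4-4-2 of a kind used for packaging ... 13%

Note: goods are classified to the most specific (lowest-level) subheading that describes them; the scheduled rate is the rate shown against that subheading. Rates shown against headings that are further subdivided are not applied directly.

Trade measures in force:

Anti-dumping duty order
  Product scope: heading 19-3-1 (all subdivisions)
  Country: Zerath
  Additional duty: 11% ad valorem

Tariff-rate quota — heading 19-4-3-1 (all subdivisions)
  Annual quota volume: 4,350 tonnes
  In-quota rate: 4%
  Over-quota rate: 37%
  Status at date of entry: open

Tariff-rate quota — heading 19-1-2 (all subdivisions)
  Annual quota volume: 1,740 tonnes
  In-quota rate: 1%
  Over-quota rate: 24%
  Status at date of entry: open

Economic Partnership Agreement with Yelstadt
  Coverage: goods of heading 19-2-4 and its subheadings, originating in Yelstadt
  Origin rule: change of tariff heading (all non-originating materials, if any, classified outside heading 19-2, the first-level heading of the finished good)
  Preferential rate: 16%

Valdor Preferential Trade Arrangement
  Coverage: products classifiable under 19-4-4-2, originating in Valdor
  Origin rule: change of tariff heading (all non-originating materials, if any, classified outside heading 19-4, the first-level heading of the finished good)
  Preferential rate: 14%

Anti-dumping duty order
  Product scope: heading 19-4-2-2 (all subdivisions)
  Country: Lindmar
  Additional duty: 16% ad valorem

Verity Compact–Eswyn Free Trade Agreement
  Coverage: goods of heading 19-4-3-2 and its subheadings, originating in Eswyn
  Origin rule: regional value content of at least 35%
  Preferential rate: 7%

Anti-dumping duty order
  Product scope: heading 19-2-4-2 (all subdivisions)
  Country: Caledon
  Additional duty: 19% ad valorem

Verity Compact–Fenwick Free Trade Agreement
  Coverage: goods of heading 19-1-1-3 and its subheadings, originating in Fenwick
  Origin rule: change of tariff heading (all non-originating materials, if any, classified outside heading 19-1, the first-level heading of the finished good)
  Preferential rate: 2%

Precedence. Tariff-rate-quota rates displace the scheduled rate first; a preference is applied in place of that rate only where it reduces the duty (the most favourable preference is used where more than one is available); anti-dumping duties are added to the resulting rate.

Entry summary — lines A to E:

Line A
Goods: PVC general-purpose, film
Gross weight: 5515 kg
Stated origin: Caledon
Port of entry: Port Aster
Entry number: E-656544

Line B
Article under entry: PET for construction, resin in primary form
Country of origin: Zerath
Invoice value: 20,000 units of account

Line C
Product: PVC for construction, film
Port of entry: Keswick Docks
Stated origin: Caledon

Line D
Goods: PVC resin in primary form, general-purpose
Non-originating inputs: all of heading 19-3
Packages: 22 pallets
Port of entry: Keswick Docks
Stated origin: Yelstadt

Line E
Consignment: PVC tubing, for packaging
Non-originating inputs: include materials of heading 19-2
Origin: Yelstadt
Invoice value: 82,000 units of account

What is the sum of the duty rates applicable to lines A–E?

Line A: PVC → 19-2; film → 19-2-1; general-purpose → 19-2-1-2. Scheduled 19%. No special measure applies. → 19%.
Line B: PET → 19-3; resin in primary form → 19-3-1; for construction → 19-3-1-2. Scheduled 23%. anti-dumping (Zerath, 19-3-1): +11%; total 23% + 11% = 34%. → 34%.
Line C: PVC → 19-2; film → 19-2-1; for construction → 19-2-1-1. Scheduled 8%. No special measure applies. → 8%.
Line D: PVC → 19-2; resin in primary form → 19-2-4; general-purpose → 19-2-4-1. Scheduled 15%. Yelstadt agreement on 19-2-4: CTH met → 16% available; preference 16% not lower than 15% → no reduction. → 15%.
Line E: PVC → 19-2; tubing → 19-2-3; for packaging → 19-2-3-3. Scheduled 11%. Yelstadt agreement on 19-2-4: 19-2-3-3 not covered. → 11%.
Sum: 19% + 34% + 8% + 15% + 11% = 87%.

87%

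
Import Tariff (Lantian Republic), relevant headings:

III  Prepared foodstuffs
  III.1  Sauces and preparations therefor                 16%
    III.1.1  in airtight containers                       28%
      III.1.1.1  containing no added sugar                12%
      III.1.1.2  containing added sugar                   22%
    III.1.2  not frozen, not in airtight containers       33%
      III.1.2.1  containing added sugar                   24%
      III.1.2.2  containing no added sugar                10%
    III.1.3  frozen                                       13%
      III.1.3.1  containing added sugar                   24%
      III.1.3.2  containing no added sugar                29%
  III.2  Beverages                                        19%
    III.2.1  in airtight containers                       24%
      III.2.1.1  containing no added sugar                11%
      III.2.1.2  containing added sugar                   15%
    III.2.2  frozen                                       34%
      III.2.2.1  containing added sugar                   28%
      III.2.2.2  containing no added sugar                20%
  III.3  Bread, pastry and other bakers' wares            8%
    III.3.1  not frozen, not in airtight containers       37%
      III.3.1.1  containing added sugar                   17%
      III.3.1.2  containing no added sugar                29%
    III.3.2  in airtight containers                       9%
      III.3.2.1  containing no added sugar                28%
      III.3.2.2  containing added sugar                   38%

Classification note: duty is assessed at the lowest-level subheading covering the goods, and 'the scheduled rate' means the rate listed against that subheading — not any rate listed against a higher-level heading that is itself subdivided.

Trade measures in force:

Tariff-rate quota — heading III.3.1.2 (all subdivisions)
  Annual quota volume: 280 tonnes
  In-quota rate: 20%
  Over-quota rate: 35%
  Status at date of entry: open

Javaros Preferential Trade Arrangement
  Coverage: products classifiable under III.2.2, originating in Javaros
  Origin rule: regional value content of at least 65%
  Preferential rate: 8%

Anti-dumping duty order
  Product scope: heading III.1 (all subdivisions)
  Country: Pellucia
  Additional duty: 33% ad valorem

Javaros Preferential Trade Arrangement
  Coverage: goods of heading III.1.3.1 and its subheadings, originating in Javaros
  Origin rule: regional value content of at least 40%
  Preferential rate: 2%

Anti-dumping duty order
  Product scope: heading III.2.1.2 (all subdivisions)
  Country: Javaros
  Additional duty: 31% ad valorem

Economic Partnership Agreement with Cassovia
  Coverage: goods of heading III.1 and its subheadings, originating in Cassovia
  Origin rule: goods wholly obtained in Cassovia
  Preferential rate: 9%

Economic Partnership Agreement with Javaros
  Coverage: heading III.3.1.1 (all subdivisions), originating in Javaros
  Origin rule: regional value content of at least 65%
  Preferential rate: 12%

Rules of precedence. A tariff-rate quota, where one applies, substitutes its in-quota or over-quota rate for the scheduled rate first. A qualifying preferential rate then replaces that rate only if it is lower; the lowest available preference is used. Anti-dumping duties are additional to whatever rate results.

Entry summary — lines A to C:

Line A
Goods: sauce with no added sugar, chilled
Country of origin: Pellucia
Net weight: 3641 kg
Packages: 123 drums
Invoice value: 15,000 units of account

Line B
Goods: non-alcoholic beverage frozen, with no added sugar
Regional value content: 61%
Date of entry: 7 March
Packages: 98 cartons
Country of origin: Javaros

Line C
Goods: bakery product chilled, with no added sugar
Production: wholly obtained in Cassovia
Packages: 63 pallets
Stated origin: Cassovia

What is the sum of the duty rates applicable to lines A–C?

Line A: sauce → III.1; chilled → III.1.2; with no added sugar → III.1.2.2. Scheduled 10%. anti-dumping (Pellucia, III.1): +33%; total 10% + 33% = 43%. → 43%.
Line B: non-alcoholic beverage → III.2; frozen → III.2.2; with no added sugar → III.2.2.2. Scheduled 20%. Javaros agreement on III.2.2: RVC < 65%; Javaros agreement on III.1.3.1: III.2.2.2 not covered; Javaros agreement on III.3.1.1: III.2.2.2 not covered. → 20%.
Line C: bakery product → III.3; chilled → III.3.1; with no added sugar → III.3.1.2. Scheduled 29%. quota on III.3.1.2 open → in-quota 20%; Cassovia agreement on III.1: III.3.1.2 not covered. → 20%.
Sum: 43% + 20% + 20% = 83%.

83%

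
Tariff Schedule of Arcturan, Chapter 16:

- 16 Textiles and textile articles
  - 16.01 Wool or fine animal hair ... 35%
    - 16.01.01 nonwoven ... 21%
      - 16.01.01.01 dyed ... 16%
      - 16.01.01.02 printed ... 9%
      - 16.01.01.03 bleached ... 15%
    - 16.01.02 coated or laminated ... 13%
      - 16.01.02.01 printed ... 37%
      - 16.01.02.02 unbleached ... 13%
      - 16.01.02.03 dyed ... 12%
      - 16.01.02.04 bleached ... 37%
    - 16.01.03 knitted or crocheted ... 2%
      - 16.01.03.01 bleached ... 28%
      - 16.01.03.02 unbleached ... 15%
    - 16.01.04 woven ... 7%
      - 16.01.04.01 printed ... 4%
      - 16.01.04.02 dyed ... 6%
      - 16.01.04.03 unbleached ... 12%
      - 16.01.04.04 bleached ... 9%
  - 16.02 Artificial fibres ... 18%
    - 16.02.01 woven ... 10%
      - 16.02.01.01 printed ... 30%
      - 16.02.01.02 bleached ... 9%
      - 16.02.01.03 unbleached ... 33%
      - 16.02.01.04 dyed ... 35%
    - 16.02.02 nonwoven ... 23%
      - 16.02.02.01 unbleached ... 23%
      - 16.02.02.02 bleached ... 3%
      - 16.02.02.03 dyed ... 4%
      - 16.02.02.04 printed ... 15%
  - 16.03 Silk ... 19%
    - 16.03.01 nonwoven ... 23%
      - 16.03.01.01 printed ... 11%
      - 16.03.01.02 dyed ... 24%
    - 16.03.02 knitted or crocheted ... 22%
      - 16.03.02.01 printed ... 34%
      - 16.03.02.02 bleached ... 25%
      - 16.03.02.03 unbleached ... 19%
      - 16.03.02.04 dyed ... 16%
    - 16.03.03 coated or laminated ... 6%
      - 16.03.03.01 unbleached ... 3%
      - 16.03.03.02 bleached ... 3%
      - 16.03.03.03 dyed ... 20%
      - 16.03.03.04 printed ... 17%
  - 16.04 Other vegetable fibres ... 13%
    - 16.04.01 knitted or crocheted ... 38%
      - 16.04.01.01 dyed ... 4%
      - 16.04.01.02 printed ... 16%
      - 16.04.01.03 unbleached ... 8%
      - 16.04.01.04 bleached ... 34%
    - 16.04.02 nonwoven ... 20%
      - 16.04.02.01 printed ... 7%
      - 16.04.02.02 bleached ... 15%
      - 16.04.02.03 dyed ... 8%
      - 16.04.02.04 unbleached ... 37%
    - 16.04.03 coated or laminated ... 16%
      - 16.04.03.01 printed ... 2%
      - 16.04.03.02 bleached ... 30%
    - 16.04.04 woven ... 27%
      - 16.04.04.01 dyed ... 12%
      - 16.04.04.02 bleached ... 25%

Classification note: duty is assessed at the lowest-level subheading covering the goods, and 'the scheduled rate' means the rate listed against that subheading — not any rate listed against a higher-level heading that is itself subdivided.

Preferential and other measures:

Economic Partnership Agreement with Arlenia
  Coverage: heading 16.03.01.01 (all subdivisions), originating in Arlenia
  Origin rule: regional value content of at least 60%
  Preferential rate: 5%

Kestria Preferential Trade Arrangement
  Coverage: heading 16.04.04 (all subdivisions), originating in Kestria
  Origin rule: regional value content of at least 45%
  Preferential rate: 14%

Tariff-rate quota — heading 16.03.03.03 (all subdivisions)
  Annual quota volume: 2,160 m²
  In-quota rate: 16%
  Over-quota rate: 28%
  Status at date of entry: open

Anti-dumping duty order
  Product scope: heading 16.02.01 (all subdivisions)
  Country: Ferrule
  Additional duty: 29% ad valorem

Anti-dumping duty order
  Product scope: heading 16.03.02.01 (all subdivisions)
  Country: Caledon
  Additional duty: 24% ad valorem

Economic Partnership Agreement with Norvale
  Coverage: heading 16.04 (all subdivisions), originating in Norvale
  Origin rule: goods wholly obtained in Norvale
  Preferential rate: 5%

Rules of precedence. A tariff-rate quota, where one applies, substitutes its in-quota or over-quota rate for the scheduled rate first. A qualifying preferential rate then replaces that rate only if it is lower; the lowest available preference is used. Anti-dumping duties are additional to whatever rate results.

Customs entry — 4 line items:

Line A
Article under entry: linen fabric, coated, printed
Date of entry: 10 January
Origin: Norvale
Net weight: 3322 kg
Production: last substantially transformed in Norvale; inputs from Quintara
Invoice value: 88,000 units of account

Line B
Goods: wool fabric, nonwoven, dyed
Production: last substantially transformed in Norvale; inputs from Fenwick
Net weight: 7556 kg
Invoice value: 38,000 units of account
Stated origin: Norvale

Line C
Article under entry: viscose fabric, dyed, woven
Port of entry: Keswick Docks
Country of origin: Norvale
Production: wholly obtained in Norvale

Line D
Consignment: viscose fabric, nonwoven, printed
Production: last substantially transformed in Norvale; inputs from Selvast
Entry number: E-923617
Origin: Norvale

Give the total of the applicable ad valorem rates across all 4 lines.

Line A: linen → 16.04; coated → 16.04.03; printed → 16.04.03.01. Scheduled 2%. Norvale agreement on 16.04: not wholly obtained. → 2%.
Line B: wool → 16.01; nonwoven → 16.01.01; dyed → 16.01.01.01. Scheduled 16%. Norvale agreement on 16.04: 16.01.01.01 not covered. → 16%.
Line C: viscose → 16.02; woven → 16.02.01; dyed → 16.02.01.04. Scheduled 35%. Norvale agreement on 16.04: 16.02.01.04 not covered. → 35%.
Line D: viscose → 16.02; nonwoven → 16.02.02; printed → 16.02.02.04. Scheduled 15%. Norvale agreement on 16.04: 16.02.02.04 not covered. → 15%.
Sum: 2% + 16% + 35% + 15% = 68%.

68%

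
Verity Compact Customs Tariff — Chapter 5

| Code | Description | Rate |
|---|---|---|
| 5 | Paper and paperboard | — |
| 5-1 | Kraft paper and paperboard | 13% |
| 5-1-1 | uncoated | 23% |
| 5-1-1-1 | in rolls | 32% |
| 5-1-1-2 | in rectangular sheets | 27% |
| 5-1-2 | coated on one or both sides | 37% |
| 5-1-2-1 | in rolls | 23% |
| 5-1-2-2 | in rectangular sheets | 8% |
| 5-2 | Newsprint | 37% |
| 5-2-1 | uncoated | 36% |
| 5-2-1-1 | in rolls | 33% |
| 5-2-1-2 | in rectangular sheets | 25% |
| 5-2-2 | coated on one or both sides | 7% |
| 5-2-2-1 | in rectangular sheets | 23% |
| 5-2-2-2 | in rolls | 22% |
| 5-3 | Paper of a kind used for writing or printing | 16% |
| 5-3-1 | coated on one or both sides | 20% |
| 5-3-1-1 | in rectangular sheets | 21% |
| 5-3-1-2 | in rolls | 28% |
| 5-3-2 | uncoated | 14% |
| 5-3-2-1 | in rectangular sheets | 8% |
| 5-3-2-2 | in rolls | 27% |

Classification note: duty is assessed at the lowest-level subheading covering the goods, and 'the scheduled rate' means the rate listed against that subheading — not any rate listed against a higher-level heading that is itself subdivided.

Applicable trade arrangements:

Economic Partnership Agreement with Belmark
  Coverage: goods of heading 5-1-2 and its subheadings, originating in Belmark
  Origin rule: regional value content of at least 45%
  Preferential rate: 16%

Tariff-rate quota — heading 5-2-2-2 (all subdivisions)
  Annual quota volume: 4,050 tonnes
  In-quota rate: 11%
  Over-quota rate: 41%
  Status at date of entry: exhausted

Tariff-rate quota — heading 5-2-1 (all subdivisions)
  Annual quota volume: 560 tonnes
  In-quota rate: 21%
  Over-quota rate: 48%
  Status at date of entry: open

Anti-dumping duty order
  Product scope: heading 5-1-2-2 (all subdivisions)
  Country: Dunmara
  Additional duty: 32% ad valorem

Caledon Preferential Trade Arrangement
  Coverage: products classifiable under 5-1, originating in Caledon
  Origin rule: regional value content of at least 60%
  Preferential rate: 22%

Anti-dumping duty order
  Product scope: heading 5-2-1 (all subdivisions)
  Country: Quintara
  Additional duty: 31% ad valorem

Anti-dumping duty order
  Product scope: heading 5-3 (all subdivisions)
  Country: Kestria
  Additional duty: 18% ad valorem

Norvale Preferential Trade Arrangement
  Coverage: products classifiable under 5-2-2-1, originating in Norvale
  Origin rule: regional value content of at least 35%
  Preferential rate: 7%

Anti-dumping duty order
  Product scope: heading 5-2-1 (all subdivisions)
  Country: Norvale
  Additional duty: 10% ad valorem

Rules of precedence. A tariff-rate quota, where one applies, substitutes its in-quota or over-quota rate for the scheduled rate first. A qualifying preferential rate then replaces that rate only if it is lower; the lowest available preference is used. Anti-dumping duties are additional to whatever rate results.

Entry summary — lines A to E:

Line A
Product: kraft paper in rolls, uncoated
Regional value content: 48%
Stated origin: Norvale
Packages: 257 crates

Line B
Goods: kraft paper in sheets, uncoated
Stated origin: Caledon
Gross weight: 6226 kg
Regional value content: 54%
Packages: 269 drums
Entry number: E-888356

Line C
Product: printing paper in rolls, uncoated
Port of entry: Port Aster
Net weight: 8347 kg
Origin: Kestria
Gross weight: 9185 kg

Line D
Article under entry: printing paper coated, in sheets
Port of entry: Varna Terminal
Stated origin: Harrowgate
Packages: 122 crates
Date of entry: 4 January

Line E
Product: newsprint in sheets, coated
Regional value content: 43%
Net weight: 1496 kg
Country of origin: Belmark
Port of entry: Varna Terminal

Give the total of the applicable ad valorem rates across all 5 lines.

148%

Line A: kraft paper → 5-1; uncoated → 5-1-1; in rolls → 5-1-1-1. Scheduled 32%. Norvale agreement on 5-2-2-1: 5-1-1-1 not covered. → 32%.
Line B: kraft paper → 5-1; uncoated → 5-1-1; in sheets → 5-1-1-2. Scheduled 27%. Caledon agreement on 5-1: RVC < 60%. → 27%.
Line C: printing paper → 5-3; uncoated → 5-3-2; in rolls → 5-3-2-2. Scheduled 27%. anti-dumping (Kestria, 5-3): +18%; total 27% + 18% = 45%. → 45%.
Line D: printing paper → 5-3; coated → 5-3-1; in sheets → 5-3-1-1. Scheduled 21%. No special measure applies. → 21%.
Line E: newsprint → 5-2; coated → 5-2-2; in sheets → 5-2-2-1. Scheduled 23%. Belmark agreement on 5-1-2: 5-2-2-1 not covered. → 23%.
Sum: 32% + 27% + 45% + 21% + 23% = 148%.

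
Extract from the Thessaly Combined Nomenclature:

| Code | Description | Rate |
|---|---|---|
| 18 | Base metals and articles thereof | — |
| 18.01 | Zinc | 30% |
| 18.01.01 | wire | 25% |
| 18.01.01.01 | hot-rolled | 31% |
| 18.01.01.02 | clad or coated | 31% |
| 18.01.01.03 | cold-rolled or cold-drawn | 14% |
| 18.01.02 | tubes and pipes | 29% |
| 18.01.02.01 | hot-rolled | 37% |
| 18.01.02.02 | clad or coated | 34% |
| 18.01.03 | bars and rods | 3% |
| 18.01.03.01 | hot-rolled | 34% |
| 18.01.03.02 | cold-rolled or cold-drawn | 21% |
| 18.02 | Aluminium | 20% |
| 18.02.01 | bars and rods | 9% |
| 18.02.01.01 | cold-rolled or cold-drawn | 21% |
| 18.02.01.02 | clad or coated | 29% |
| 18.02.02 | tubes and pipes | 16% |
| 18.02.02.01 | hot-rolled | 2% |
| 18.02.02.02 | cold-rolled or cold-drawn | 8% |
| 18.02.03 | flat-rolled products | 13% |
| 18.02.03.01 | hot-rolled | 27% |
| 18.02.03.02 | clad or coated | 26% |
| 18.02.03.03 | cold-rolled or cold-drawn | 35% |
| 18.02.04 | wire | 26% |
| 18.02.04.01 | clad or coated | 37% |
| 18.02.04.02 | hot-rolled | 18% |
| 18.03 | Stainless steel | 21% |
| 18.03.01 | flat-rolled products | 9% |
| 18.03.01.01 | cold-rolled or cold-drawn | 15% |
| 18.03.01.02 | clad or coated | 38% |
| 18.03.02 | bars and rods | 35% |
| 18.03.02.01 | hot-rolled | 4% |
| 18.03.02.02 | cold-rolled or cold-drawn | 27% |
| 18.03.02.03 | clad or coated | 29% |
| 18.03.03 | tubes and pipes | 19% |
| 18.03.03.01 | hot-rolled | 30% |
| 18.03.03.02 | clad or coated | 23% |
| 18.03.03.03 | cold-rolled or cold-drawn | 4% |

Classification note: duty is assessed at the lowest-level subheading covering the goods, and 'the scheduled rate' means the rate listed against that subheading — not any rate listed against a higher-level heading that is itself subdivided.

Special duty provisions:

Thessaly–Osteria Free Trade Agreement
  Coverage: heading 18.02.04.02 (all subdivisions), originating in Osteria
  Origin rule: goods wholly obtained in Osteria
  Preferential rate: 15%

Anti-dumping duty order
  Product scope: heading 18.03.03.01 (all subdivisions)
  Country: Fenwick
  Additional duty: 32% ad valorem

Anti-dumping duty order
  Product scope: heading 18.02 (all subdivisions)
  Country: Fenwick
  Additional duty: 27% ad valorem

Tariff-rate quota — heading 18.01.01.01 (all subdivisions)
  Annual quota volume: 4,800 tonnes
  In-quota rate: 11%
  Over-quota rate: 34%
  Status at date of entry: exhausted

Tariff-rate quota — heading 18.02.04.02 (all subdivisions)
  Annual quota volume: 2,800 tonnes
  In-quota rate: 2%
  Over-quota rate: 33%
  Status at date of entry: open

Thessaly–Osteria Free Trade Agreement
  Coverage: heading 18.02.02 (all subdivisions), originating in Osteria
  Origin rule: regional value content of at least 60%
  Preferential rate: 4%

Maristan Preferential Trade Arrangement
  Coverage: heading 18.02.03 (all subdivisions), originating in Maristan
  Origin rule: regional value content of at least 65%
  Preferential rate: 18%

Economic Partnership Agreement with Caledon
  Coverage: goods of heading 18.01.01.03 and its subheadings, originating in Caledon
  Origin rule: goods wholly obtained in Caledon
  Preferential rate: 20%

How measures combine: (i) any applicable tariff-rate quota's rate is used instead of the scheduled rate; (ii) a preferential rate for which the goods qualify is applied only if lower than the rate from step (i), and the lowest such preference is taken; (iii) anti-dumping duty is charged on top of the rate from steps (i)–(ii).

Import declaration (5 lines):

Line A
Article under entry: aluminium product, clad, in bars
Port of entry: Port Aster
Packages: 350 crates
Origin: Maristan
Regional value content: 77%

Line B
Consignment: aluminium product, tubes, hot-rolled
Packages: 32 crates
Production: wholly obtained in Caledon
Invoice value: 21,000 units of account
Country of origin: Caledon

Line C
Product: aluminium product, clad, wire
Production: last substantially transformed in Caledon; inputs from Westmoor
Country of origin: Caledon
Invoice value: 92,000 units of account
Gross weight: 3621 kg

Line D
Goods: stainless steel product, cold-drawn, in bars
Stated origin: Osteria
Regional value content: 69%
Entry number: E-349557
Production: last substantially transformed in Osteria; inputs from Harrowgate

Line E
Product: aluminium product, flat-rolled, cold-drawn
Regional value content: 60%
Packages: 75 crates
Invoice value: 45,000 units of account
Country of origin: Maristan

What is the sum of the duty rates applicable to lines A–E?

130%

Line A: aluminium → 18.02; in bars → 18.02.01; clad → 18.02.01.02. Scheduled 29%. Maristan agreement on 18.02.03: 18.02.01.02 not covered. → 29%.
Line B: aluminium → 18.02; tubes → 18.02.02; hot-rolled → 18.02.02.01. Scheduled 2%. Caledon agreement on 18.01.01.03: 18.02.02.01 not covered. → 2%.
Line C: aluminium → 18.02; wire → 18.02.04; clad → 18.02.04.01. Scheduled 37%. Caledon agreement on 18.01.01.03: 18.02.04.01 not covered. → 37%.
Line D: stainless steel → 18.03; in bars → 18.03.02; cold-drawn → 18.03.02.02. Scheduled 27%. Osteria agreement on 18.02.04.02: 18.03.02.02 not covered; Osteria agreement on 18.02.02: 18.03.02.02 not covered. → 27%.
Line E: aluminium → 18.02; flat-rolled → 18.02.03; cold-drawn → 18.02.03.03. Scheduled 35%. Maristan agreement on 18.02.03: RVC < 65%. → 35%.
Sum: 29% + 2% + 37% + 27% + 35% = 130%.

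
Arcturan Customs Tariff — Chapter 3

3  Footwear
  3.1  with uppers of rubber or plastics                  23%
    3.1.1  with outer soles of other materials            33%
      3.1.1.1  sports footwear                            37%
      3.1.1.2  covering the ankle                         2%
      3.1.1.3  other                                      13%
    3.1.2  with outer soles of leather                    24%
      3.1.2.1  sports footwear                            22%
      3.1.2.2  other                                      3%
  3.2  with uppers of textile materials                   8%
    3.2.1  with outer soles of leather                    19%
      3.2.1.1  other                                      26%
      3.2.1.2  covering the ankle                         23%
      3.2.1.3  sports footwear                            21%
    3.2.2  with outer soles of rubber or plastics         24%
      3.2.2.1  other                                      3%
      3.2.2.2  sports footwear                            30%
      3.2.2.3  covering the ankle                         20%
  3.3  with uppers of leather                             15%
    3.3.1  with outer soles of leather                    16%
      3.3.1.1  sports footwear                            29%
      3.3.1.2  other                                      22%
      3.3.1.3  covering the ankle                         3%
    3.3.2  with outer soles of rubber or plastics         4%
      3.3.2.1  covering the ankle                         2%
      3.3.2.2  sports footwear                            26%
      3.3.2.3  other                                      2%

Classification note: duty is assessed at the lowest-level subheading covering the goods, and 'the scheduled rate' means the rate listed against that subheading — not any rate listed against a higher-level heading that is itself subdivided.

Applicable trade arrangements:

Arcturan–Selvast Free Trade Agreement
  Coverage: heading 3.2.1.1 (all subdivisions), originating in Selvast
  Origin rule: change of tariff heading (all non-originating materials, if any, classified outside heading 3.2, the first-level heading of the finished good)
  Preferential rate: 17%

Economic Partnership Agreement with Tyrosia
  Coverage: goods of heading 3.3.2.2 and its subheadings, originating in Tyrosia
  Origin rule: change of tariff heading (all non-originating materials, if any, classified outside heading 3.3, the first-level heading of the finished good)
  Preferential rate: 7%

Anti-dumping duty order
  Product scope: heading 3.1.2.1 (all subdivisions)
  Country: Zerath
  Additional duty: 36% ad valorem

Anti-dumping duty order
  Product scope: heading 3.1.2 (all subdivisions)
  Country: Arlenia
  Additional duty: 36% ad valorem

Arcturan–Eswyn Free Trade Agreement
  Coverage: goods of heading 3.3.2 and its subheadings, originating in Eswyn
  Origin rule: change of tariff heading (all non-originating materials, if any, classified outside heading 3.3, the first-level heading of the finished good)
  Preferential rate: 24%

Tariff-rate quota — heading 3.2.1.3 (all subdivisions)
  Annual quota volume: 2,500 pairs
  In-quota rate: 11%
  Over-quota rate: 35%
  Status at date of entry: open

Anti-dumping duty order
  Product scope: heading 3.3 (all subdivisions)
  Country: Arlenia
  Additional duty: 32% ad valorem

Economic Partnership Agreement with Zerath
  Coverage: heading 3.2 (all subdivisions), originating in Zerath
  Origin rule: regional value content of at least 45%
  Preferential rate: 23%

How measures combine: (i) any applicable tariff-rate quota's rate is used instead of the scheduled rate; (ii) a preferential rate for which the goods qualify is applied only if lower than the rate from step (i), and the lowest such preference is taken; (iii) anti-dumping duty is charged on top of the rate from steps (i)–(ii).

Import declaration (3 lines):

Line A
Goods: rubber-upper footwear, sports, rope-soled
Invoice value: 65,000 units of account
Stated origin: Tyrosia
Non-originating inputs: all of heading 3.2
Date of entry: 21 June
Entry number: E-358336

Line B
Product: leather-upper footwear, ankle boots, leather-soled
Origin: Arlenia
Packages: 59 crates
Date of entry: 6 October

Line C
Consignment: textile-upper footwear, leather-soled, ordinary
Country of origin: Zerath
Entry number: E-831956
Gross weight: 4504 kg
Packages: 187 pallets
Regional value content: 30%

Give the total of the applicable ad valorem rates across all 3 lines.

Line A: rubber-upper → 3.1; rope-soled → 3.1.1; sports → 3.1.1.1. Scheduled 37%. Tyrosia agreement on 3.3.2.2: 3.1.1.1 not covered. → 37%.
Line B: leather-upper → 3.3; leather-soled → 3.3.1; ankle boots → 3.3.1.3. Scheduled 3%. anti-dumping (Arlenia, 3.3): +32%; total 3% + 32% = 35%. → 35%.
Line C: textile-upper → 3.2; leather-soled → 3.2.1; ordinary → 3.2.1.1. Scheduled 26%. Zerath agreement on 3.2: RVC < 45%. → 26%.
Sum: 37% + 35% + 26% = 98%.

98%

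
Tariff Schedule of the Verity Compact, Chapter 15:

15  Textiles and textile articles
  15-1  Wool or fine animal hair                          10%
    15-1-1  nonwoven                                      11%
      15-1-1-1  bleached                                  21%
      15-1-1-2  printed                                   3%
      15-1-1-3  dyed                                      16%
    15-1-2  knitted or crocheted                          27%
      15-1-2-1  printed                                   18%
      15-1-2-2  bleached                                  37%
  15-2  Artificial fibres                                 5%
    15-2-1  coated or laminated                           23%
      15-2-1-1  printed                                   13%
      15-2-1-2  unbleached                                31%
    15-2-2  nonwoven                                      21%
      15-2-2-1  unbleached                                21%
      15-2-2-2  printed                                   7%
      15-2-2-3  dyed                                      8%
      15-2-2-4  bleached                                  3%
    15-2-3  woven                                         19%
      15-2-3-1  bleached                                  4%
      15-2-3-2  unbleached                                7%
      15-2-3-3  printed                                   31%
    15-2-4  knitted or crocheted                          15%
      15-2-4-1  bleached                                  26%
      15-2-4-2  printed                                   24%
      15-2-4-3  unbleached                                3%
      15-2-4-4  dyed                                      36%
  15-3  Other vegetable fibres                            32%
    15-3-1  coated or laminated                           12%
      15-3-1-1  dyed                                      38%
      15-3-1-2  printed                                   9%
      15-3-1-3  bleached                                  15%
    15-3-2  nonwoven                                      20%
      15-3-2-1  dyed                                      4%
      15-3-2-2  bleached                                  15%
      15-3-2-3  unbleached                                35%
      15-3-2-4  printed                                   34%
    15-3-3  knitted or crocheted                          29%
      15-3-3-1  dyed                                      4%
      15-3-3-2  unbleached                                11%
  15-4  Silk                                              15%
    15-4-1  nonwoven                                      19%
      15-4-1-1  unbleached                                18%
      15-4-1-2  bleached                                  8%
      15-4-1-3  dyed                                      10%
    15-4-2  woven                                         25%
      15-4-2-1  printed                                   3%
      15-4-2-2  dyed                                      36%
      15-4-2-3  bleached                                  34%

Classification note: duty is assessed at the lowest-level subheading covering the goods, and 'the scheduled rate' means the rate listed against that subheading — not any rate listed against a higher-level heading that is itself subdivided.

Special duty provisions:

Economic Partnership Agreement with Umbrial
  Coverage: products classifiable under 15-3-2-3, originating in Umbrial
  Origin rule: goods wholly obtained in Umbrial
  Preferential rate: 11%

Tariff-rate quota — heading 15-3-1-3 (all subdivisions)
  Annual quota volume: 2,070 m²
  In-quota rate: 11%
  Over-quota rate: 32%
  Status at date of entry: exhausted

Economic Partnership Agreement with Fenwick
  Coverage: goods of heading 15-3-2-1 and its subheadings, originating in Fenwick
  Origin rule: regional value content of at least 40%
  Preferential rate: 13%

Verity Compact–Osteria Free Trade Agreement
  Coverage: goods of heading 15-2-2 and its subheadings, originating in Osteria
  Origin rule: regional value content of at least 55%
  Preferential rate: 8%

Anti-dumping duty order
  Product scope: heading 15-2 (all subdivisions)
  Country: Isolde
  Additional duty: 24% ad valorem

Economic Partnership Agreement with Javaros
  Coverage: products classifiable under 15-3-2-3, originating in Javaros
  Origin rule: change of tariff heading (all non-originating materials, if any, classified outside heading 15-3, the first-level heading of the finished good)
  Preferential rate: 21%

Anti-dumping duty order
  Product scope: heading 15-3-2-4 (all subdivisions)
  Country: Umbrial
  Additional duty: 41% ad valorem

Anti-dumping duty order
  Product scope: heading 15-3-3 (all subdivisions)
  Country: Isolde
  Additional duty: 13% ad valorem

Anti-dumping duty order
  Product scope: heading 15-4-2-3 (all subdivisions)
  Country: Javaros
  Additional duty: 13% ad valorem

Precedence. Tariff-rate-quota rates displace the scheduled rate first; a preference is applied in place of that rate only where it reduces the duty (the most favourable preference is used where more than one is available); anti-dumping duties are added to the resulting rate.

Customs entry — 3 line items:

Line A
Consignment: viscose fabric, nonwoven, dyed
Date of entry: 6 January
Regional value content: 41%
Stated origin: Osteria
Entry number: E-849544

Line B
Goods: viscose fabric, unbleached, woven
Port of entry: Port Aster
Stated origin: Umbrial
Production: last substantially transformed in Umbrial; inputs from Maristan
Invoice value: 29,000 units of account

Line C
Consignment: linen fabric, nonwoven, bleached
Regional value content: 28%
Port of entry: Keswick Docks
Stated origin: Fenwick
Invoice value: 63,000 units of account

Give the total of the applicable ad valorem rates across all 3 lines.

30%

Line A: viscose → 15-2; nonwoven → 15-2-2; dyed → 15-2-2-3. Scheduled 8%. Osteria agreement on 15-2-2: RVC < 55%. → 8%.
Line B: viscose → 15-2; woven → 15-2-3; unbleached → 15-2-3-2. Scheduled 7%. Umbrial agreement on 15-3-2-3: 15-2-3-2 not covered. → 7%.
Line C: linen → 15-3; nonwoven → 15-3-2; bleached → 15-3-2-2. Scheduled 15%. Fenwick agreement on 15-3-2-1: 15-3-2-2 not covered. → 15%.
Sum: 8% + 7% + 15% = 30%.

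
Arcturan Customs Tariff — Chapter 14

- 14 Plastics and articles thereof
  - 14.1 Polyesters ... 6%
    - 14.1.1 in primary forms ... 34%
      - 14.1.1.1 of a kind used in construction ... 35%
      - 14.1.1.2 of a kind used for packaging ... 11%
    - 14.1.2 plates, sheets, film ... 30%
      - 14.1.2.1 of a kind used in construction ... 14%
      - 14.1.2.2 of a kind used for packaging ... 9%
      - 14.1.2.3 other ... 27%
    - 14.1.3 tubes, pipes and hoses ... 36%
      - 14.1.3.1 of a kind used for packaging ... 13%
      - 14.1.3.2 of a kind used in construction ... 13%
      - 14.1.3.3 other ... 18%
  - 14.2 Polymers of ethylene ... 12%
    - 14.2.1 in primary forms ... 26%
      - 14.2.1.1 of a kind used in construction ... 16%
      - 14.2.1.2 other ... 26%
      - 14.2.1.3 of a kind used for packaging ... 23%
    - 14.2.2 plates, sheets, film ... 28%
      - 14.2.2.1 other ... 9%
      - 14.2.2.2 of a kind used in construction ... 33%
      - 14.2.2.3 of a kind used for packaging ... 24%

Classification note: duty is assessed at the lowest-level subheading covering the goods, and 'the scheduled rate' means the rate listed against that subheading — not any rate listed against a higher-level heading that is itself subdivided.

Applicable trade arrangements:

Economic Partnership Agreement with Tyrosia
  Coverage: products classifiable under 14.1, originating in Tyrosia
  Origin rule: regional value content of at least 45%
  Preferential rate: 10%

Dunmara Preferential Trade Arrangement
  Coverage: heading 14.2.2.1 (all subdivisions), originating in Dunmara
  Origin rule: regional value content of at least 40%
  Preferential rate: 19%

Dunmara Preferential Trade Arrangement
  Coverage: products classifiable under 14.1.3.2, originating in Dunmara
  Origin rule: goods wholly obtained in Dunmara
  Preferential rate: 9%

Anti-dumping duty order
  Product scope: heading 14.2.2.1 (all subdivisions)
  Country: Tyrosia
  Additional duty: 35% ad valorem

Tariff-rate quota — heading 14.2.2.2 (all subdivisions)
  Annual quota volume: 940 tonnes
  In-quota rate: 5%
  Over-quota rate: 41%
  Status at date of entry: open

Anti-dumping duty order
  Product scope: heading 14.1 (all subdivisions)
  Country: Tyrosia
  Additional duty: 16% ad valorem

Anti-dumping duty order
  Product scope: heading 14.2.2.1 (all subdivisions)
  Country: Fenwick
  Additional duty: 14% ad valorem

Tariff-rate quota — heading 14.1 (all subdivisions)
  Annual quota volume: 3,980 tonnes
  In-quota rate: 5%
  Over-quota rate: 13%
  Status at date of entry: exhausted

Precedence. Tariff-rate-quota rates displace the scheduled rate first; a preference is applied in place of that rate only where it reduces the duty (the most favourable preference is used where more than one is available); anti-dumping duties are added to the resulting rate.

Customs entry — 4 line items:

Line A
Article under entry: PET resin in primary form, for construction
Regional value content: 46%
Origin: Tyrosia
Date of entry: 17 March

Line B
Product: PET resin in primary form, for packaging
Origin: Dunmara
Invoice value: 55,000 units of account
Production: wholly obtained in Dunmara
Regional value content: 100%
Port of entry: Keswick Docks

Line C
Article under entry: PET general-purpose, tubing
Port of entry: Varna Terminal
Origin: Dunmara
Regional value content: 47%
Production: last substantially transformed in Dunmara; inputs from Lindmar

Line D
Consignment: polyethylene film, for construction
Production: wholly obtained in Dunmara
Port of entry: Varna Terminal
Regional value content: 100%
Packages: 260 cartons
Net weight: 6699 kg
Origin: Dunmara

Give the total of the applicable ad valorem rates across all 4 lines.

57%

Line A: PET → 14.1; resin in primary form → 14.1.1; for construction → 14.1.1.1. Scheduled 35%. quota on 14.1 exhausted → over-quota 13%; Tyrosia agreement on 14.1: RVC ≥ 45% → 10% available; preferential 10%; anti-dumping (Tyrosia, 14.1): +16%; total 10% + 16% = 26%. → 26%.
Line B: PET → 14.1; resin in primary form → 14.1.1; for packaging → 14.1.1.2. Scheduled 11%. quota on 14.1 exhausted → over-quota 13%; Dunmara agreement on 14.2.2.1: 14.1.1.2 not covered; Dunmara agreement on 14.1.3.2: 14.1.1.2 not covered. → 13%.
Line C: PET → 14.1; tubing → 14.1.3; general-purpose → 14.1.3.3. Scheduled 18%. quota on 14.1 exhausted → over-quota 13%; Dunmara agreement on 14.2.2.1: 14.1.3.3 not covered; Dunmara agreement on 14.1.3.2: 14.1.3.3 not covered. → 13%.
Line D: polyethylene → 14.2; film → 14.2.2; for construction → 14.2.2.2. Scheduled 33%. quota on 14.2.2.2 open → in-quota 5%; Dunmara agreement on 14.2.2.1: 14.2.2.2 not covered; Dunmara agreement on 14.1.3.2: 14.2.2.2 not covered. → 5%.
Sum: 26% + 13% + 13% + 5% = 57%.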